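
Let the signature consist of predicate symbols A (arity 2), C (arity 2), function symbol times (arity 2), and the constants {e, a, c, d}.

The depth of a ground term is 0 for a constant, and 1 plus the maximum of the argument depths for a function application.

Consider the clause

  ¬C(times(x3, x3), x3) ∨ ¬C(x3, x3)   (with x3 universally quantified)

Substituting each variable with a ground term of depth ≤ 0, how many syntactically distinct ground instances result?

Ground terms of depth ≤ 0:
  Let N_k = |{terms of depth ≤ k}|. Then N_0 = 4 and N_k = 4 + N_{k-1}^2 for k ≥ 1 (one summand per function symbol, arity giving the exponent).
  N_0 = 4
So there are 4 ground terms available for substitution.
The clause has 1 distinct variable (x3), which appears in the body. In the free term algebra distinct substitutions yield syntactically distinct ground instances.
Number of ground instances = 4.

4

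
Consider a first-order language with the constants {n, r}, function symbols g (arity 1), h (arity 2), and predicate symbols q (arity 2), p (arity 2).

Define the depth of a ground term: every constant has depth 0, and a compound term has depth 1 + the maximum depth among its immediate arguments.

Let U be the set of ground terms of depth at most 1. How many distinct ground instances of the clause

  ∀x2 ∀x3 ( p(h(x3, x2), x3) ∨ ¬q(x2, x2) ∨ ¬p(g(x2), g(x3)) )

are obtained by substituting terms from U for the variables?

Ground terms of depth ≤ 1:
  Let N_k = |{terms of depth ≤ k}|. Then N_0 = 2 and N_k = 2 + N_{k-1} + N_{k-1}^2 for k ≥ 1 (one summand per function symbol, arity giving the exponent).
  N_0 = 2
  N_1 = 2 + 2 + 2^2 = 8
So there are 8 ground terms available for substitution.
There are 2 variables to instantiate (x2, x3), each occurring in at least one literal, so different choices give different ground instances.
Number of ground instances = 8^2 = 64.

64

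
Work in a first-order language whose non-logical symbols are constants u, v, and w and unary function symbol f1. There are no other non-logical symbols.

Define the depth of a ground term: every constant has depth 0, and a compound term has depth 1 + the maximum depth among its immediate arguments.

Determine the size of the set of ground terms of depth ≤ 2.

9

Write N_k for the number of ground terms of depth ≤ k. A term of depth ≤ k is either a constant or a function symbol applied to arguments of depth ≤ k−1, so N_k = 3 + N_{k-1}.
N_0 = 3
N_1 = 3 + 3 = 6
N_2 = 3 + 6 = 9
Explicitly: u, v, w, f1(u), f1(v), f1(w), f1(f1(u)), f1(f1(v)), f1(f1(w)).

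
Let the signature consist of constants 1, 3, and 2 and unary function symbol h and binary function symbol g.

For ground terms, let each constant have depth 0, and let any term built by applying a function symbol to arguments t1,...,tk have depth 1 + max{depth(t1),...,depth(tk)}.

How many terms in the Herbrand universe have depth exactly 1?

Count level by level. With function symbols h/1, g/2, the terms of depth ≤ k are the 3 constants together with each function applied to depth-≤(k−1) tuples, so N_k = 3 + N_{k-1} + N_{k-1}^2.
N_0 = 3
N_1 = 3 + 3 + 3^2 = 15
Terms of depth exactly 1: N_1 − N_0 = 15 − 3 = 12.

12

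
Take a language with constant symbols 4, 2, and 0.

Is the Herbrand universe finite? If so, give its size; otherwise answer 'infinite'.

There are no function symbols, so every ground term is one of the 3 constants.
The Herbrand universe is {4, 2, 0}, which is finite with 3 elements.

3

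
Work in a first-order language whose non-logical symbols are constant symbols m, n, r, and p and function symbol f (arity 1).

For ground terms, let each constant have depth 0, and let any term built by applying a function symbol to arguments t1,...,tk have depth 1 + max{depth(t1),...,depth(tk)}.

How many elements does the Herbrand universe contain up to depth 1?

If N_k denotes the number of depth-≤k ground terms, the 4 constants give N_0 = 4, and each function symbol of arity r contributes N_{k-1}^r new terms at level k: N_k = 4 + N_{k-1}.
N_0 = 4
N_1 = 4 + 4 = 8

8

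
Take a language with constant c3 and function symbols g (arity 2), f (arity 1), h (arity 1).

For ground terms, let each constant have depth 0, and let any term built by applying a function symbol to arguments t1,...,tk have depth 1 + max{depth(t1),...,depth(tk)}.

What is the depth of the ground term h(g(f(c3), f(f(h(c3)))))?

5

depth(f(c3)) = 1 + depth(c3) = 1 + 0 = 1
depth(h(c3)) = 1 + depth(c3) = 1 + 0 = 1
depth(f(h(c3))) = 1 + depth(h(c3)) = 1 + 1 = 2
depth(f(f(h(c3)))) = 1 + depth(f(h(c3))) = 1 + 2 = 3
depth(g(f(c3), f(f(h(c3))))) = 1 + max(1, 3) = 4
depth(h(g(f(c3), f(f(h(c3)))))) = 1 + depth(g(f(c3), f(f(h(c3))))) = 1 + 4 = 5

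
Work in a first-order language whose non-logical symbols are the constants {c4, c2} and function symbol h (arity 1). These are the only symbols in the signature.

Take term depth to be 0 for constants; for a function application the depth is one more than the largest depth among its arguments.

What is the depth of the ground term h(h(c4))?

depth(h(c4)) = 1 + depth(c4) = 1 + 0 = 1
depth(h(h(c4))) = 1 + depth(h(c4)) = 1 + 1 = 2

2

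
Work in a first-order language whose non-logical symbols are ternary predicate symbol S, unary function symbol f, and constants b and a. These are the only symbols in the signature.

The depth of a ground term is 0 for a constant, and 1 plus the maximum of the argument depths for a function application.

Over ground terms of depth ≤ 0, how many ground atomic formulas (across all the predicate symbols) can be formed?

8

First count ground terms of depth ≤ 0.
Let N_k count ground terms of depth at most k. Each non-constant term of depth ≤ k is some function symbol applied to depth-≤(k−1) arguments, giving N_k = 2 + N_{k-1}.
N_0 = 2
So |H| = 2.
For each predicate symbol, the number of ground atoms is |H| raised to its arity; summing:
  S: 2^3 = 8
Total ground atoms: 8.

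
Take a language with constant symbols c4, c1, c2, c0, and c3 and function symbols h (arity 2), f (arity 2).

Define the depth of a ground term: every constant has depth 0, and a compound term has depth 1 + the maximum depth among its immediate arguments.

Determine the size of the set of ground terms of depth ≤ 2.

If N_k denotes the number of depth-≤k ground terms, the 5 constants give N_0 = 5, and each function symbol of arity r contributes N_{k-1}^r new terms at level k: N_k = 5 + N_{k-1}^2 + N_{k-1}^2.
N_0 = 5
N_1 = 5 + 5^2 + 5^2 = 55
N_2 = 5 + 55^2 + 55^2 = 6055

6055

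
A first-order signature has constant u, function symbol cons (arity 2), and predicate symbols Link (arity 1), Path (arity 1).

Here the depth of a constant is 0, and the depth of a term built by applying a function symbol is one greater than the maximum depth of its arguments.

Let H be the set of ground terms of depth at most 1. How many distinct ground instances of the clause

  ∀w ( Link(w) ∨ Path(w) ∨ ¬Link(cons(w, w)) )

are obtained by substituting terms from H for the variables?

Ground terms of depth ≤ 1:
  Let N_k = |{terms of depth ≤ k}|. Then N_0 = 1 and N_k = 1 + N_{k-1}^2 for k ≥ 1 (one summand per function symbol, arity giving the exponent).
  N_0 = 1
  N_1 = 1 + 1^2 = 2
  Explicitly: u, cons(u, u).
So there are 2 ground terms available for substitution.
There is 1 variable to instantiate (w),  occurring in at least one literal, so different choices give different ground instances.
Number of ground instances = 2.

2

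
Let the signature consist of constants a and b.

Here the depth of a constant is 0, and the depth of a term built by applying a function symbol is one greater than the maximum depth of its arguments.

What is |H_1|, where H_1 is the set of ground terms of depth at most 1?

2

With no function symbols every ground term is a constant, so there are exactly 2 ground terms at every depth bound.
N_0 = 2
N_1 = 2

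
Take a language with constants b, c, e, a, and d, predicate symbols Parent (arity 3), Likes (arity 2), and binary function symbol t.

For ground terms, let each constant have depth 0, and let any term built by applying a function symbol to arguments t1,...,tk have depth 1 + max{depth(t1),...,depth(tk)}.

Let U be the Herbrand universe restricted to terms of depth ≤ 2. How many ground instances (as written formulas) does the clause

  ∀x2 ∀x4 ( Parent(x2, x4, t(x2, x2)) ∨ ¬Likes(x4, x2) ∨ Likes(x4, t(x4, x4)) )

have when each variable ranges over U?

Ground terms of depth ≤ 2:
  Count level by level. With function symbols t/2, the terms of depth ≤ k are the 5 constants together with each function applied to depth-≤(k−1) tuples, so N_k = 5 + N_{k-1}^2.
  N_0 = 5
  N_1 = 5 + 5^2 = 30
  N_2 = 5 + 30^2 = 905
So there are 905 ground terms available for substitution.
There are 2 variables to instantiate (x2, x4), each occurring in at least one literal, so different choices give different ground instances.
Number of ground instances = 905^2 = 819025.

819025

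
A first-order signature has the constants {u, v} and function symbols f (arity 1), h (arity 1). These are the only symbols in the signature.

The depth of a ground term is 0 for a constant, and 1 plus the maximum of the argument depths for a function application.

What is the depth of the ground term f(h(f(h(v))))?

4

depth(h(v)) = 1 + depth(v) = 1 + 0 = 1
depth(f(h(v))) = 1 + depth(h(v)) = 1 + 1 = 2
depth(h(f(h(v)))) = 1 + depth(f(h(v))) = 1 + 2 = 3
depth(f(h(f(h(v))))) = 1 + depth(h(f(h(v)))) = 1 + 3 = 4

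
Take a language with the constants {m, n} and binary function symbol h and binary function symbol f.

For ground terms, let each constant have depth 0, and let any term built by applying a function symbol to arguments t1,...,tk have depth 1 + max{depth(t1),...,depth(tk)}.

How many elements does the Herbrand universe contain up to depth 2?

Let N_k = |{terms of depth ≤ k}|. Then N_0 = 2 and N_k = 2 + N_{k-1}^2 + N_{k-1}^2 for k ≥ 1 (one summand per function symbol, arity giving the exponent).
N_0 = 2
N_1 = 2 + 2^2 + 2^2 = 10
N_2 = 2 + 10^2 + 10^2 = 202

202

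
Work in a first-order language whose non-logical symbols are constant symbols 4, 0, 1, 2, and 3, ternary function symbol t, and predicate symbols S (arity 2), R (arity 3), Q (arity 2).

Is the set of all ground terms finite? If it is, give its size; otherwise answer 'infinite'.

infinite

The signature has at least one function symbol (t, arity 3) and at least one constant (4).
Iterating t gives infinitely many distinct ground terms: 4, t(4, 4, 4), t(t(4, 4, 4), t(4, 4, 4), t(4, 4, 4)), ...
So the Herbrand universe is infinite.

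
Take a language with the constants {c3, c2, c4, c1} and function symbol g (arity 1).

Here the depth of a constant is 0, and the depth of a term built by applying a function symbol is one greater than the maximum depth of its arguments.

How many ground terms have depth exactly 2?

Let N_k = |{terms of depth ≤ k}|. Then N_0 = 4 and N_k = 4 + N_{k-1} for k ≥ 1 (one summand per function symbol, arity giving the exponent).
N_0 = 4
N_1 = 4 + 4 = 8
N_2 = 4 + 8 = 12
Terms of depth exactly 2: N_2 − N_1 = 12 − 8 = 4.

4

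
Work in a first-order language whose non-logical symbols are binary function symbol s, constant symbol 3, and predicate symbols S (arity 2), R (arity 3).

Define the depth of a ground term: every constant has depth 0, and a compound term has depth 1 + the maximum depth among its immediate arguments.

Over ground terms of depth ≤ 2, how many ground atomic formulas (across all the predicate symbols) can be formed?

First count ground terms of depth ≤ 2.
Let N_k = |{terms of depth ≤ k}|. Then N_0 = 1 and N_k = 1 + N_{k-1}^2 for k ≥ 1 (one summand per function symbol, arity giving the exponent).
N_0 = 1
N_1 = 1 + 1^2 = 2
N_2 = 1 + 2^2 = 5
Explicitly: 3, s(3, 3), s(3, s(3, 3)), s(s(3, 3), 3), s(s(3, 3), s(3, 3)).
So |H| = 5.
For each predicate symbol, the number of ground atoms is |H| raised to its arity; summing:
  S: 5^2 = 25;  R: 5^3 = 125
Total ground atoms: 25 + 125 = 150.

150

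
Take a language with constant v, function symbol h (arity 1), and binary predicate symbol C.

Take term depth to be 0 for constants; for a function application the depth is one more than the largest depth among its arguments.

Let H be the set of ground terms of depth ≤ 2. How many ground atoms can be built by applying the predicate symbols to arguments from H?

First count ground terms of depth ≤ 2.
If N_k denotes the number of depth-≤k ground terms, the 1 constant gives N_0 = 1, and each function symbol of arity r contributes N_{k-1}^r new terms at level k: N_k = 1 + N_{k-1}.
N_0 = 1
N_1 = 1 + 1 = 2
N_2 = 1 + 2 = 3
So |H| = 3.
For each predicate symbol, the number of ground atoms is |H| raised to its arity; summing:
  C: 3^2 = 9
Total ground atoms: 9.

9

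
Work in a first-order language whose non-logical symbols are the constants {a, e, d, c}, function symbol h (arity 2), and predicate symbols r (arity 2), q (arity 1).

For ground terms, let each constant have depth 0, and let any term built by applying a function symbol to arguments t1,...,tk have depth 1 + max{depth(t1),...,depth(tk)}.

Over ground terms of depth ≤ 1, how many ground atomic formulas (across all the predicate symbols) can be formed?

420

First count ground terms of depth ≤ 1.
Let N_k count ground terms of depth at most k. Each non-constant term of depth ≤ k is some function symbol applied to depth-≤(k−1) arguments, giving N_k = 4 + N_{k-1}^2.
N_0 = 4
N_1 = 4 + 4^2 = 20
So |H| = 20.
A ground atom is a predicate applied to a tuple of terms from H, so the count is the sum over predicates of |H|^arity:
  r: 20^2 = 400;  q: 20
Total ground atoms: 400 + 20 = 420.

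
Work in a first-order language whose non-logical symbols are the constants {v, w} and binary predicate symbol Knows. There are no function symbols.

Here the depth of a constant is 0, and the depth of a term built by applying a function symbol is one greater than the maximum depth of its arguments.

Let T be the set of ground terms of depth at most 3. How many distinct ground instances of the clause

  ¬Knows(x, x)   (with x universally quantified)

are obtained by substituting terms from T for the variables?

2

Ground terms of depth ≤ 3:
  With no function symbols every ground term is a constant, so there are exactly 2 ground terms at every depth bound.
  N_0 = 2
  N_1 = 2
  N_2 = 2
  N_3 = 2
  Explicitly: v, w.
So there are 2 ground terms available for substitution.
The body mentions the single quantified variable x; since ground terms form a free algebra, no two substitutions collapse to the same formula.
Number of ground instances = 2.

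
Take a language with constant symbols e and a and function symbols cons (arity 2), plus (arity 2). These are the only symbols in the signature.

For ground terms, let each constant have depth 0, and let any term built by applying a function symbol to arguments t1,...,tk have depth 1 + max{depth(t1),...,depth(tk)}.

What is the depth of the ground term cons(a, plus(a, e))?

depth(plus(a, e)) = 1 + max(0, 0) = 1
depth(cons(a, plus(a, e))) = 1 + max(0, 1) = 2

2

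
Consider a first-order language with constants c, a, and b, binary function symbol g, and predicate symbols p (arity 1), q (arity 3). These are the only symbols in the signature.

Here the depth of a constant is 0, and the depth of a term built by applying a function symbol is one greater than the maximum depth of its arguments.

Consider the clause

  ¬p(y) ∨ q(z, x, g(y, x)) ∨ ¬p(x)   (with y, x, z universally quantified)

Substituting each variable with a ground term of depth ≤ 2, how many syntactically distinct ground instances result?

3176523

Ground terms of depth ≤ 2:
  Write N_k for the number of ground terms of depth ≤ k. A term of depth ≤ k is either a constant or a function symbol applied to arguments of depth ≤ k−1, so N_k = 3 + N_{k-1}^2.
  N_0 = 3
  N_1 = 3 + 3^2 = 12
  N_2 = 3 + 12^2 = 147
So there are 147 ground terms available for substitution.
The body mentions every one of the 3 quantified variables; since ground terms form a free algebra, no two substitutions collapse to the same formula.
Number of ground instances = 147^3 = 3176523.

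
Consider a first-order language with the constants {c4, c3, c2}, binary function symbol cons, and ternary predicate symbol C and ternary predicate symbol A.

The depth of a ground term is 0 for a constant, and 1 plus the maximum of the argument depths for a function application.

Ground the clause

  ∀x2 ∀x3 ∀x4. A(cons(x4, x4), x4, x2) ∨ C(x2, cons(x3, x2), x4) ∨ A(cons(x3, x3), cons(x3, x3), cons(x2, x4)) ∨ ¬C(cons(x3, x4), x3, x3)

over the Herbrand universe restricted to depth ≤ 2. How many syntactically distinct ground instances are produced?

3176523

Ground terms of depth ≤ 2:
  If N_k denotes the number of depth-≤k ground terms, the 3 constants give N_0 = 3, and each function symbol of arity r contributes N_{k-1}^r new terms at level k: N_k = 3 + N_{k-1}^2.
  N_0 = 3
  N_1 = 3 + 3^2 = 12
  N_2 = 3 + 12^2 = 147
So there are 147 ground terms available for substitution.
The clause has 3 distinct variables (x2, x3, x4), each appearing in the body. In the free term algebra distinct substitutions yield syntactically distinct ground instances.
Number of ground instances = 147^3 = 3176523.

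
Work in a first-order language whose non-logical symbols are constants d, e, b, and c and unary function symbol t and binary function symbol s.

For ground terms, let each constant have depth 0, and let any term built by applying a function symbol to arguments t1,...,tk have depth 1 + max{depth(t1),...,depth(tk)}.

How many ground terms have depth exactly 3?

364820

Write N_k for the number of ground terms of depth ≤ k. A term of depth ≤ k is either a constant or a function symbol applied to arguments of depth ≤ k−1, so N_k = 4 + N_{k-1} + N_{k-1}^2.
N_0 = 4
N_1 = 4 + 4 + 4^2 = 24
N_2 = 4 + 24 + 24^2 = 604
N_3 = 4 + 604 + 604^2 = 365424
Terms of depth exactly 3: N_3 − N_2 = 365424 − 604 = 364820.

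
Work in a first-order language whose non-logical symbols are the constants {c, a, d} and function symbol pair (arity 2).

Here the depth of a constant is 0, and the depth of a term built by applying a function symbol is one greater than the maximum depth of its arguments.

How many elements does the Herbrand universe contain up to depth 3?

Let N_k count ground terms of depth at most k. Each non-constant term of depth ≤ k is some function symbol applied to depth-≤(k−1) arguments, giving N_k = 3 + N_{k-1}^2.
N_0 = 3
N_1 = 3 + 3^2 = 12
N_2 = 3 + 12^2 = 147
N_3 = 3 + 147^2 = 21612

21612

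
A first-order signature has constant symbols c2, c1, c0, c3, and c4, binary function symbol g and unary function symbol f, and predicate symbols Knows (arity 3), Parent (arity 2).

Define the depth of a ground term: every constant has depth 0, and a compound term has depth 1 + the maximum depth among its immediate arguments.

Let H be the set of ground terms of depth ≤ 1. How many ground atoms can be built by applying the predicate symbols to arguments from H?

44100

First count ground terms of depth ≤ 1.
Write N_k for the number of ground terms of depth ≤ k. A term of depth ≤ k is either a constant or a function symbol applied to arguments of depth ≤ k−1, so N_k = 5 + N_{k-1}^2 + N_{k-1}.
N_0 = 5
N_1 = 5 + 5^2 + 5 = 35
So |H| = 35.
A ground atom is a predicate applied to a tuple of terms from H, so the count is the sum over predicates of |H|^arity:
  Knows: 35^3 = 42875;  Parent: 35^2 = 1225
Total ground atoms: 42875 + 1225 = 44100.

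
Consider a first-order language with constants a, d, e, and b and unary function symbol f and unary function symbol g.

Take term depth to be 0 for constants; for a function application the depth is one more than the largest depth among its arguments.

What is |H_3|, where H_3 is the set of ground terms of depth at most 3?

60

Let N_k = |{terms of depth ≤ k}|. Then N_0 = 4 and N_k = 4 + N_{k-1} + N_{k-1} for k ≥ 1 (one summand per function symbol, arity giving the exponent).
N_0 = 4
N_1 = 4 + 4 + 4 = 12
N_2 = 4 + 12 + 12 = 28
N_3 = 4 + 28 + 28 = 60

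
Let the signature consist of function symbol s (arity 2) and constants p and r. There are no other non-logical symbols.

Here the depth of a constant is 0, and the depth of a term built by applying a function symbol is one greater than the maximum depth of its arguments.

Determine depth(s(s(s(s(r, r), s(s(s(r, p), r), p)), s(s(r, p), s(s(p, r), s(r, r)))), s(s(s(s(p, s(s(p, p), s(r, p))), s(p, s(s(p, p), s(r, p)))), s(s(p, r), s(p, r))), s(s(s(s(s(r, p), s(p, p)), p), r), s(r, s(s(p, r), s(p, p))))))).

depth(s(r, r)) = 1 + max(0, 0) = 1
depth(s(r, p)) = 1 + max(0, 0) = 1
depth(s(s(r, p), r)) = 1 + max(1, 0) = 2
depth(s(s(s(r, p), r), p)) = 1 + max(2, 0) = 3
depth(s(s(r, r), s(s(s(r, p), r), p))) = 1 + max(1, 3) = 4
depth(s(p, r)) = 1 + max(0, 0) = 1
depth(s(s(p, r), s(r, r))) = 1 + max(1, 1) = 2
depth(s(s(r, p), s(s(p, r), s(r, r)))) = 1 + max(1, 2) = 3
depth(s(s(s(r, r), s(s(s(r, p), r), p)), s(s(r, p), s(s(p, r), s(r, r))))) = 1 + max(4, 3) = 5
depth(s(p, p)) = 1 + max(0, 0) = 1
depth(s(s(p, p), s(r, p))) = 1 + max(1, 1) = 2
depth(s(p, s(s(p, p), s(r, p)))) = 1 + max(0, 2) = 3
depth(s(s(p, s(s(p, p), s(r, p))), s(p, s(s(p, p), s(r, p))))) = 1 + max(3, 3) = 4
depth(s(s(p, r), s(p, r))) = 1 + max(1, 1) = 2
depth(s(s(s(p, s(s(p, p), s(r, p))), s(p, s(s(p, p), s(r, p)))), s(s(p, r), s(p, r)))) = 1 + max(4, 2) = 5
depth(s(s(r, p), s(p, p))) = 1 + max(1, 1) = 2
depth(s(s(s(r, p), s(p, p)), p)) = 1 + max(2, 0) = 3
depth(s(s(s(s(r, p), s(p, p)), p), r)) = 1 + max(3, 0) = 4
depth(s(s(p, r), s(p, p))) = 1 + max(1, 1) = 2
depth(s(r, s(s(p, r), s(p, p)))) = 1 + max(0, 2) = 3
depth(s(s(s(s(s(r, p), s(p, p)), p), r), s(r, s(s(p, r), s(p, p))))) = 1 + max(4, 3) = 5
depth(s(s(s(s(p, s(s(p, p), s(r, p))), s(p, s(s(p, p), s(r, p)))), s(s(p, r), s(p, r))), s(s(s(s(s(r, p), s(p, p)), p), r), s(r, s(s(p, r), s(p, p)))))) = 1 + max(5, 5) = 6
depth(s(s(s(s(r, r), s(s(s(r, p), r), p)), s(s(r, p), s(s(p, r), s(r, r)))), s(s(s(s(p, s(s(p, p), s(r, p))), s(p, s(s(p, p), s(r, p)))), s(s(p, r), s(p, r))), s(s(s(s(s(r, p), s(p, p)), p), r), s(r, s(s(p, r), s(p, p))))))) = 1 + max(5, 6) = 7

7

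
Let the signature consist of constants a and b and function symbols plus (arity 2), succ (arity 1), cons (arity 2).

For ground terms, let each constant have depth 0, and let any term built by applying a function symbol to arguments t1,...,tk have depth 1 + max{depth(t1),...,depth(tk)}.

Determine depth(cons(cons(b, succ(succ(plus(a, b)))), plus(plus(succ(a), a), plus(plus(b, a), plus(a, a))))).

5

depth(plus(a, b)) = 1 + max(0, 0) = 1
depth(succ(plus(a, b))) = 1 + depth(plus(a, b)) = 1 + 1 = 2
depth(succ(succ(plus(a, b)))) = 1 + depth(succ(plus(a, b))) = 1 + 2 = 3
depth(cons(b, succ(succ(plus(a, b))))) = 1 + max(0, 3) = 4
depth(succ(a)) = 1 + depth(a) = 1 + 0 = 1
depth(plus(succ(a), a)) = 1 + max(1, 0) = 2
depth(plus(b, a)) = 1 + max(0, 0) = 1
depth(plus(a, a)) = 1 + max(0, 0) = 1
depth(plus(plus(b, a), plus(a, a))) = 1 + max(1, 1) = 2
depth(plus(plus(succ(a), a), plus(plus(b, a), plus(a, a)))) = 1 + max(2, 2) = 3
depth(cons(cons(b, succ(succ(plus(a, b)))), plus(plus(succ(a), a), plus(plus(b, a), plus(a, a))))) = 1 + max(4, 3) = 5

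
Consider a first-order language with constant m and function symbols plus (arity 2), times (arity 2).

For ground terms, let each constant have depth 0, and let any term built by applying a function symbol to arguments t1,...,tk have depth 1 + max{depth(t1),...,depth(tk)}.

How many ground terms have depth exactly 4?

1044736

If N_k denotes the number of depth-≤k ground terms, the 1 constant gives N_0 = 1, and each function symbol of arity r contributes N_{k-1}^r new terms at level k: N_k = 1 + N_{k-1}^2 + N_{k-1}^2.
N_0 = 1
N_1 = 1 + 1^2 + 1^2 = 3
N_2 = 1 + 3^2 + 3^2 = 19
N_3 = 1 + 19^2 + 19^2 = 723
N_4 = 1 + 723^2 + 723^2 = 1045459
Terms of depth exactly 4: N_4 − N_3 = 1045459 − 723 = 1044736.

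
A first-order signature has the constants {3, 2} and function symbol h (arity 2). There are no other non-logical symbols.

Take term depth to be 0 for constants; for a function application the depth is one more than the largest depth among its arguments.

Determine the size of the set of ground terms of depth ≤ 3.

Let N_k count ground terms of depth at most k. Each non-constant term of depth ≤ k is some function symbol applied to depth-≤(k−1) arguments, giving N_k = 2 + N_{k-1}^2.
N_0 = 2
N_1 = 2 + 2^2 = 6
N_2 = 2 + 6^2 = 38
N_3 = 2 + 38^2 = 1446

1446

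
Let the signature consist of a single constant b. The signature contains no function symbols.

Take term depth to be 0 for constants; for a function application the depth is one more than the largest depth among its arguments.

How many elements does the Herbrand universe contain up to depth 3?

1

With no function symbols every ground term is a constant, so there is exactly 1 ground term at every depth bound.
N_0 = 1
N_1 = 1
N_2 = 1
N_3 = 1
Explicitly: b.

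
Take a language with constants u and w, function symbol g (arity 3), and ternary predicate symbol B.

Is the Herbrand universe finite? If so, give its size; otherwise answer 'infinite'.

The signature has at least one function symbol (g, arity 3) and at least one constant (u).
Iterating g gives infinitely many distinct ground terms: u, g(u, u, u), g(g(u, u, u), g(u, u, u), g(u, u, u)), ...
So the Herbrand universe is infinite.

infinite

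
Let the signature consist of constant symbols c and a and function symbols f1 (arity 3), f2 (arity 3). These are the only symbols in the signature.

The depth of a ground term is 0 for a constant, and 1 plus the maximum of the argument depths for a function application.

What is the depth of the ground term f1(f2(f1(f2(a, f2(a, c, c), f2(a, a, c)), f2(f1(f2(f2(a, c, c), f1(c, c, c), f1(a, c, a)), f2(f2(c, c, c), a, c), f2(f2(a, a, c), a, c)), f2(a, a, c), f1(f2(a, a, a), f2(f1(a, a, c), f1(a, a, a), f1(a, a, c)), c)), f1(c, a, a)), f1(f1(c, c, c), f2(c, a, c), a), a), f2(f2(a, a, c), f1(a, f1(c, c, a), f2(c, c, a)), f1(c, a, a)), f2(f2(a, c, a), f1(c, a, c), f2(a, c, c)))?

depth(f2(a, c, c)) = 1 + max(0, 0, 0) = 1
depth(f2(a, a, c)) = 1 + max(0, 0, 0) = 1
depth(f2(a, f2(a, c, c), f2(a, a, c))) = 1 + max(0, 1, 1) = 2
depth(f1(c, c, c)) = 1 + max(0, 0, 0) = 1
depth(f1(a, c, a)) = 1 + max(0, 0, 0) = 1
depth(f2(f2(a, c, c), f1(c, c, c), f1(a, c, a))) = 1 + max(1, 1, 1) = 2
depth(f2(c, c, c)) = 1 + max(0, 0, 0) = 1
depth(f2(f2(c, c, c), a, c)) = 1 + max(1, 0, 0) = 2
depth(f2(f2(a, a, c), a, c)) = 1 + max(1, 0, 0) = 2
depth(f1(f2(f2(a, c, c), f1(c, c, c), f1(a, c, a)), f2(f2(c, c, c), a, c), f2(f2(a, a, c), a, c))) = 1 + max(2, 2, 2) = 3
depth(f2(a, a, a)) = 1 + max(0, 0, 0) = 1
depth(f1(a, a, c)) = 1 + max(0, 0, 0) = 1
depth(f1(a, a, a)) = 1 + max(0, 0, 0) = 1
depth(f2(f1(a, a, c), f1(a, a, a), f1(a, a, c))) = 1 + max(1, 1, 1) = 2
depth(f1(f2(a, a, a), f2(f1(a, a, c), f1(a, a, a), f1(a, a, c)), c)) = 1 + max(1, 2, 0) = 3
depth(f2(f1(f2(f2(a, c, c), f1(c, c, c), f1(a, c, a)), f2(f2(c, c, c), a, c), f2(f2(a, a, c), a, c)), f2(a, a, c), f1(f2(a, a, a), f2(f1(a, a, c), f1(a, a, a), f1(a, a, c)), c))) = 1 + max(3, 1, 3) = 4
depth(f1(c, a, a)) = 1 + max(0, 0, 0) = 1
depth(f1(f2(a, f2(a, c, c), f2(a, a, c)), f2(f1(f2(f2(a, c, c), f1(c, c, c), f1(a, c, a)), f2(f2(c, c, c), a, c), f2(f2(a, a, c), a, c)), f2(a, a, c), f1(f2(a, a, a), f2(f1(a, a, c), f1(a, a, a), f1(a, a, c)), c)), f1(c, a, a))) = 1 + max(2, 4, 1) = 5
depth(f2(c, a, c)) = 1 + max(0, 0, 0) = 1
depth(f1(f1(c, c, c), f2(c, a, c), a)) = 1 + max(1, 1, 0) = 2
depth(f2(f1(f2(a, f2(a, c, c), f2(a, a, c)), f2(f1(f2(f2(a, c, c), f1(c, c, c), f1(a, c, a)), f2(f2(c, c, c), a, c), f2(f2(a, a, c), a, c)), f2(a, a, c), f1(f2(a, a, a), f2(f1(a, a, c), f1(a, a, a), f1(a, a, c)), c)), f1(c, a, a)), f1(f1(c, c, c), f2(c, a, c), a), a)) = 1 + max(5, 2, 0) = 6
depth(f1(c, c, a)) = 1 + max(0, 0, 0) = 1
depth(f2(c, c, a)) = 1 + max(0, 0, 0) = 1
depth(f1(a, f1(c, c, a), f2(c, c, a))) = 1 + max(0, 1, 1) = 2
depth(f2(f2(a, a, c), f1(a, f1(c, c, a), f2(c, c, a)), f1(c, a, a))) = 1 + max(1, 2, 1) = 3
depth(f2(a, c, a)) = 1 + max(0, 0, 0) = 1
depth(f1(c, a, c)) = 1 + max(0, 0, 0) = 1
depth(f2(f2(a, c, a), f1(c, a, c), f2(a, c, c))) = 1 + max(1, 1, 1) = 2
depth(f1(f2(f1(f2(a, f2(a, c, c), f2(a, a, c)), f2(f1(f2(f2(a, c, c), f1(c, c, c), f1(a, c, a)), f2(f2(c, c, c), a, c), f2(f2(a, a, c), a, c)), f2(a, a, c), f1(f2(a, a, a), f2(f1(a, a, c), f1(a, a, a), f1(a, a, c)), c)), f1(c, a, a)), f1(f1(c, c, c), f2(c, a, c), a), a), f2(f2(a, a, c), f1(a, f1(c, c, a), f2(c, c, a)), f1(c, a, a)), f2(f2(a, c, a), f1(c, a, c), f2(a, c, c)))) = 1 + max(6, 3, 2) = 7

7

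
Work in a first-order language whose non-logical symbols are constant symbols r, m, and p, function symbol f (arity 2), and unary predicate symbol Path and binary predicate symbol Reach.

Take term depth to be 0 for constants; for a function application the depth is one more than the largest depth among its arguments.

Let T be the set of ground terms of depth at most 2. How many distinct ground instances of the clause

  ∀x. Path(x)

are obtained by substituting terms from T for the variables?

147

Ground terms of depth ≤ 2:
  Let N_k count ground terms of depth at most k. Each non-constant term of depth ≤ k is some function symbol applied to depth-≤(k−1) arguments, giving N_k = 3 + N_{k-1}^2.
  N_0 = 3
  N_1 = 3 + 3^2 = 12
  N_2 = 3 + 12^2 = 147
So there are 147 ground terms available for substitution.
The variable x ranges independently over the available ground terms, and distinct assignments produce distinct instances.
Number of ground instances = 147.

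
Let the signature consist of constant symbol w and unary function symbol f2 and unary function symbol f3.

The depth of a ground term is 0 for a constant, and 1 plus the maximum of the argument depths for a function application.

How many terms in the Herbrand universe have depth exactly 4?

Count level by level. With function symbols f2/1, f3/1, the terms of depth ≤ k are the 1 constant together with each function applied to depth-≤(k−1) tuples, so N_k = 1 + N_{k-1} + N_{k-1}.
N_0 = 1
N_1 = 1 + 1 + 1 = 3
N_2 = 1 + 3 + 3 = 7
N_3 = 1 + 7 + 7 = 15
N_4 = 1 + 15 + 15 = 31
Terms of depth exactly 4: N_4 − N_3 = 31 − 15 = 16.

16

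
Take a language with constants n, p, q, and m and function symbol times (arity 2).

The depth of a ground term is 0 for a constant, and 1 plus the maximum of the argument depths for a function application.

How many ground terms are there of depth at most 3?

Count level by level. With function symbols times/2, the terms of depth ≤ k are the 4 constants together with each function applied to depth-≤(k−1) tuples, so N_k = 4 + N_{k-1}^2.
N_0 = 4
N_1 = 4 + 4^2 = 20
N_2 = 4 + 20^2 = 404
N_3 = 4 + 404^2 = 163220

163220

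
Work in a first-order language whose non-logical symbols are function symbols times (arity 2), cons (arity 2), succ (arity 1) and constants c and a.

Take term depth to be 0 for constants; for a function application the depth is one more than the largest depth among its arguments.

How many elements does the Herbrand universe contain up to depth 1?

12

Count level by level. With function symbols times/2, cons/2, succ/1, the terms of depth ≤ k are the 2 constants together with each function applied to depth-≤(k−1) tuples, so N_k = 2 + N_{k-1}^2 + N_{k-1}^2 + N_{k-1}.
N_0 = 2
N_1 = 2 + 2^2 + 2^2 + 2 = 12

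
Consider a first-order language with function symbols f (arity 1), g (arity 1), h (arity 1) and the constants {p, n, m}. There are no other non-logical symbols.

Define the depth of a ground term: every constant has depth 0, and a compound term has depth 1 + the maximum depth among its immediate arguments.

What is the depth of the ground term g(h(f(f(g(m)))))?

5

depth(g(m)) = 1 + depth(m) = 1 + 0 = 1
depth(f(g(m))) = 1 + depth(g(m)) = 1 + 1 = 2
depth(f(f(g(m)))) = 1 + depth(f(g(m))) = 1 + 2 = 3
depth(h(f(f(g(m))))) = 1 + depth(f(f(g(m)))) = 1 + 3 = 4
depth(g(h(f(f(g(m)))))) = 1 + depth(h(f(f(g(m))))) = 1 + 4 = 5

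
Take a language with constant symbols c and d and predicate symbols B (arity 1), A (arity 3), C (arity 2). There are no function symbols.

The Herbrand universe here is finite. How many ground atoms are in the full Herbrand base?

With no function symbols, the Herbrand universe is just the 2 constants.
Ground atoms per predicate: B: 2, A: 2^3 = 8, C: 2^2 = 4.
Herbrand base size = 2 + 8 + 4 = 14.

14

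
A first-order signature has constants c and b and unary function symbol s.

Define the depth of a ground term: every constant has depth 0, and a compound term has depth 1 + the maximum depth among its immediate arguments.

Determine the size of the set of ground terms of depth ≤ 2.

6

Count level by level. With function symbols s/1, the terms of depth ≤ k are the 2 constants together with each function applied to depth-≤(k−1) tuples, so N_k = 2 + N_{k-1}.
N_0 = 2
N_1 = 2 + 2 = 4
N_2 = 2 + 4 = 6
Explicitly: c, b, s(c), s(b), s(s(c)), s(s(b)).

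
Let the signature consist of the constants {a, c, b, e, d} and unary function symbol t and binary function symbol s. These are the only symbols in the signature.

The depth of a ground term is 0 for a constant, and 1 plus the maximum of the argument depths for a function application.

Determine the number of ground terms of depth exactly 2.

1230

Let N_k = |{terms of depth ≤ k}|. Then N_0 = 5 and N_k = 5 + N_{k-1} + N_{k-1}^2 for k ≥ 1 (one summand per function symbol, arity giving the exponent).
N_0 = 5
N_1 = 5 + 5 + 5^2 = 35
N_2 = 5 + 35 + 35^2 = 1265
Terms of depth exactly 2: N_2 − N_1 = 1265 − 35 = 1230.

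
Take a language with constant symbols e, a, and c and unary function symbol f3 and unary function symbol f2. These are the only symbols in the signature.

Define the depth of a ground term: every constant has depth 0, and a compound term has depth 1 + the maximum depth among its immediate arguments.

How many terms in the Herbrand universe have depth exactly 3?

24

If N_k denotes the number of depth-≤k ground terms, the 3 constants give N_0 = 3, and each function symbol of arity r contributes N_{k-1}^r new terms at level k: N_k = 3 + N_{k-1} + N_{k-1}.
N_0 = 3
N_1 = 3 + 3 + 3 = 9
N_2 = 3 + 9 + 9 = 21
N_3 = 3 + 21 + 21 = 45
Terms of depth exactly 3: N_3 − N_2 = 45 − 21 = 24.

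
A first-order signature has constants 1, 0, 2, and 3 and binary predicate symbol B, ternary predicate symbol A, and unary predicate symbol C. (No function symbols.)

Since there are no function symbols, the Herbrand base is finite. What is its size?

With no function symbols, the Herbrand universe is just the 4 constants.
Ground atoms per predicate: B: 4^2 = 16, A: 4^3 = 64, C: 4.
Herbrand base size = 16 + 64 + 4 = 84.

84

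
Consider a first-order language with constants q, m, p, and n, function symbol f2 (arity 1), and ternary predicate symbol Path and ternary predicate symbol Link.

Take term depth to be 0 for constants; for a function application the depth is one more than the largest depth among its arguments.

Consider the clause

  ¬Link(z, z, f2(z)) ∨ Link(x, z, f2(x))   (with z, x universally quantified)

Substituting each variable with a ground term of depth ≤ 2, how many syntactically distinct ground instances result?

Ground terms of depth ≤ 2:
  Write N_k for the number of ground terms of depth ≤ k. A term of depth ≤ k is either a constant or a function symbol applied to arguments of depth ≤ k−1, so N_k = 4 + N_{k-1}.
  N_0 = 4
  N_1 = 4 + 4 = 8
  N_2 = 4 + 8 = 12
  Explicitly: q, m, p, n, f2(q), f2(m), f2(p), f2(n), f2(f2(q)), f2(f2(m)), f2(f2(p)), f2(f2(n)).
So there are 12 ground terms available for substitution.
There are 2 variables to instantiate (z, x), each occurring in at least one literal, so different choices give different ground instances.
Number of ground instances = 12^2 = 144.

144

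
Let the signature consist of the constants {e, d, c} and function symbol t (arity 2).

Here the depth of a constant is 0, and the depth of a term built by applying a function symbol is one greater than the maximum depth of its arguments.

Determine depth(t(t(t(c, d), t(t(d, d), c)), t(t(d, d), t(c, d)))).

depth(t(c, d)) = 1 + max(0, 0) = 1
depth(t(d, d)) = 1 + max(0, 0) = 1
depth(t(t(d, d), c)) = 1 + max(1, 0) = 2
depth(t(t(c, d), t(t(d, d), c))) = 1 + max(1, 2) = 3
depth(t(t(d, d), t(c, d))) = 1 + max(1, 1) = 2
depth(t(t(t(c, d), t(t(d, d), c)), t(t(d, d), t(c, d)))) = 1 + max(3, 2) = 4

4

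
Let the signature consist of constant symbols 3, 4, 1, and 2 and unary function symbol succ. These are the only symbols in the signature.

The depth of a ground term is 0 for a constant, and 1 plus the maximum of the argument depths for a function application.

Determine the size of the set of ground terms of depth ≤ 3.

Let N_k = |{terms of depth ≤ k}|. Then N_0 = 4 and N_k = 4 + N_{k-1} for k ≥ 1 (one summand per function symbol, arity giving the exponent).
N_0 = 4
N_1 = 4 + 4 = 8
N_2 = 4 + 8 = 12
N_3 = 4 + 12 = 16

16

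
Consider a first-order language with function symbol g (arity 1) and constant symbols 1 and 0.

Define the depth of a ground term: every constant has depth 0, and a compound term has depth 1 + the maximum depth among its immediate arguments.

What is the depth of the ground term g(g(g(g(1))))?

4

depth(g(1)) = 1 + depth(1) = 1 + 0 = 1
depth(g(g(1))) = 1 + depth(g(1)) = 1 + 1 = 2
depth(g(g(g(1)))) = 1 + depth(g(g(1))) = 1 + 2 = 3
depth(g(g(g(g(1))))) = 1 + depth(g(g(g(1)))) = 1 + 3 = 4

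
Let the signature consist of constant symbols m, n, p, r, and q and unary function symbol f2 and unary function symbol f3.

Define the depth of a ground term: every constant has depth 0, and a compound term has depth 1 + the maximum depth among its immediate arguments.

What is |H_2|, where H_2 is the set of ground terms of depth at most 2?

35

Write N_k for the number of ground terms of depth ≤ k. A term of depth ≤ k is either a constant or a function symbol applied to arguments of depth ≤ k−1, so N_k = 5 + N_{k-1} + N_{k-1}.
N_0 = 5
N_1 = 5 + 5 + 5 = 15
N_2 = 5 + 15 + 15 = 35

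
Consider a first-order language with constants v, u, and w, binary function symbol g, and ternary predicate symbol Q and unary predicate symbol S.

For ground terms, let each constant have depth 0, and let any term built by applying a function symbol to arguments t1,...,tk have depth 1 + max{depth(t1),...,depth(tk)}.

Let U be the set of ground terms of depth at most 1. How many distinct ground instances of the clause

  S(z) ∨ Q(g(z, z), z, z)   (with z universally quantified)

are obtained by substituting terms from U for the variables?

Ground terms of depth ≤ 1:
  Let N_k count ground terms of depth at most k. Each non-constant term of depth ≤ k is some function symbol applied to depth-≤(k−1) arguments, giving N_k = 3 + N_{k-1}^2.
  N_0 = 3
  N_1 = 3 + 3^2 = 12
So there are 12 ground terms available for substitution.
There is 1 variable to instantiate (z),  occurring in at least one literal, so different choices give different ground instances.
Number of ground instances = 12.

12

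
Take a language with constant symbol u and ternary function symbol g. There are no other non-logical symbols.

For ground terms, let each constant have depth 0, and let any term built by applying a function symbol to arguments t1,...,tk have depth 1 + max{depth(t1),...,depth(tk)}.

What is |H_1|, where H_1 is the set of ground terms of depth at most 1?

2

Count level by level. With function symbols g/3, the terms of depth ≤ k are the 1 constant together with each function applied to depth-≤(k−1) tuples, so N_k = 1 + N_{k-1}^3.
N_0 = 1
N_1 = 1 + 1^3 = 2
Explicitly: u, g(u, u, u).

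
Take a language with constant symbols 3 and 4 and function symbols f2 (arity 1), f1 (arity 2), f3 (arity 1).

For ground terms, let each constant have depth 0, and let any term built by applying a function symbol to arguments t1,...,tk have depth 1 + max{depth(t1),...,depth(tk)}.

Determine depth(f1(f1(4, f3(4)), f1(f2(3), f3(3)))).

3

depth(f3(4)) = 1 + depth(4) = 1 + 0 = 1
depth(f1(4, f3(4))) = 1 + max(0, 1) = 2
depth(f2(3)) = 1 + depth(3) = 1 + 0 = 1
depth(f3(3)) = 1 + depth(3) = 1 + 0 = 1
depth(f1(f2(3), f3(3))) = 1 + max(1, 1) = 2
depth(f1(f1(4, f3(4)), f1(f2(3), f3(3)))) = 1 + max(2, 2) = 3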